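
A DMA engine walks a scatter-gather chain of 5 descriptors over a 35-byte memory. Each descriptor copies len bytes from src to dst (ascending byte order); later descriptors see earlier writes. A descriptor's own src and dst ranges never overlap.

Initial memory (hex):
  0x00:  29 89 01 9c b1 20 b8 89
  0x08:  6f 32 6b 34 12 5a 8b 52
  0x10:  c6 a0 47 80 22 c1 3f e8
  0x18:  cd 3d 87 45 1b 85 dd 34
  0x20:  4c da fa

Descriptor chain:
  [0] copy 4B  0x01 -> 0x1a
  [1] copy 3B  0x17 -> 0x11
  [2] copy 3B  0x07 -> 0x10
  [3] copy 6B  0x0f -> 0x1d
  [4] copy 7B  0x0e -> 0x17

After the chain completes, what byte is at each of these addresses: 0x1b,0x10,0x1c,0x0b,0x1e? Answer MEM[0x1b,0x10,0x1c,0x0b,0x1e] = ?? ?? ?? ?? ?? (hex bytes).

[0] 0x01->0x1a len=4 : 89 01 9c b1
[1] 0x17->0x11 len=3 : e8 cd 3d
[2] 0x07->0x10 len=3 : 89 6f 32
[3] 0x0f->0x1d len=6 : 52 89 6f 32 3d 22
[4] 0x0e->0x17 len=7 : 8b 52 89 6f 32 3d 22
query mem[0x1b]=0x32, mem[0x10]=0x89, mem[0x1c]=0x3d, mem[0x0b]=0x34, mem[0x1e]=0x89

MEM[0x1b,0x10,0x1c,0x0b,0x1e] = 32 89 3d 34 89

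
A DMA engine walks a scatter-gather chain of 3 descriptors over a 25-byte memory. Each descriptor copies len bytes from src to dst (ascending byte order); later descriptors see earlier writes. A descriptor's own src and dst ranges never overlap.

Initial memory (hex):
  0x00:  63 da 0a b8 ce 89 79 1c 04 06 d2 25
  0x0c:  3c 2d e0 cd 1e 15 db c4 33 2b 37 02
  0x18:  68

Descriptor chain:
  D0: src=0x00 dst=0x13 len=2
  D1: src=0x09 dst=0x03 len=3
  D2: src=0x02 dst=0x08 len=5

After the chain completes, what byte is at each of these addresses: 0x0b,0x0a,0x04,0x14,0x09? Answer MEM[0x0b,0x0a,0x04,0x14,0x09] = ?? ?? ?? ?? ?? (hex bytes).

MEM[0x0b,0x0a,0x04,0x14,0x09] = 25 d2 d2 da 06

[0] 0x00->0x13 len=2 : 63 da
[1] 0x09->0x03 len=3 : 06 d2 25
[2] 0x02->0x08 len=5 : 0a 06 d2 25 79
query mem[0x0b]=0x25, mem[0x0a]=0xd2, mem[0x04]=0xd2, mem[0x14]=0xda, mem[0x09]=0x06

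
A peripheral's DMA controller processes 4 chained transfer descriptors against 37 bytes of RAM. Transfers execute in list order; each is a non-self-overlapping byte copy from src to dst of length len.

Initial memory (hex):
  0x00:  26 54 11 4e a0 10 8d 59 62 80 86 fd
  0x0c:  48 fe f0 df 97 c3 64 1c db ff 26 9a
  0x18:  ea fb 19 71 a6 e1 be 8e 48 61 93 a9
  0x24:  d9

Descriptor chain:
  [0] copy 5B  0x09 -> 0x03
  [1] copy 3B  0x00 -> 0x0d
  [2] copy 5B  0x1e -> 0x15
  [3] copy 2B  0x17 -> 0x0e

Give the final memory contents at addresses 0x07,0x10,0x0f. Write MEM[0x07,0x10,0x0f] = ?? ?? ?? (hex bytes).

MEM[0x07,0x10,0x0f] = fe 97 61

D0: mem[0x03..0x07] <- [80 86 fd 48 fe]
D1: mem[0x0d..0x0f] <- [26 54 11]
D2: mem[0x15..0x19] <- [be 8e 48 61 93]
D3: mem[0x0e..0x0f] <- [48 61]
query mem[0x07]=0xfe, mem[0x10]=0x97, mem[0x0f]=0x61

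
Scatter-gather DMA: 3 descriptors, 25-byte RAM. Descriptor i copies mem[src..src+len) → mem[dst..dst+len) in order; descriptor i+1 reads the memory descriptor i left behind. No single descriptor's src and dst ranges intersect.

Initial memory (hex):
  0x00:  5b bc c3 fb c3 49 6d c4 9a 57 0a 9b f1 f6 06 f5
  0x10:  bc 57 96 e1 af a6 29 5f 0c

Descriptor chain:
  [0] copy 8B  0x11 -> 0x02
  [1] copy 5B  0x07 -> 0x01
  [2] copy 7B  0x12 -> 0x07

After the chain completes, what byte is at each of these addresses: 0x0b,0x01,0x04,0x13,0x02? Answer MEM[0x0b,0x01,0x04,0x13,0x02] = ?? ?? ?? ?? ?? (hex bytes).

MEM[0x0b,0x01,0x04,0x13,0x02] = 29 29 0a e1 5f

#0 dst[0x02+8] := {0x57,0x96,0xe1,0xaf,0xa6,0x29,0x5f,0x0c}
#1 dst[0x01+5] := {0x29,0x5f,0x0c,0x0a,0x9b}
#2 dst[0x07+7] := {0x96,0xe1,0xaf,0xa6,0x29,0x5f,0x0c}
query mem[0x0b]=0x29, mem[0x01]=0x29, mem[0x04]=0x0a, mem[0x13]=0xe1, mem[0x02]=0x5f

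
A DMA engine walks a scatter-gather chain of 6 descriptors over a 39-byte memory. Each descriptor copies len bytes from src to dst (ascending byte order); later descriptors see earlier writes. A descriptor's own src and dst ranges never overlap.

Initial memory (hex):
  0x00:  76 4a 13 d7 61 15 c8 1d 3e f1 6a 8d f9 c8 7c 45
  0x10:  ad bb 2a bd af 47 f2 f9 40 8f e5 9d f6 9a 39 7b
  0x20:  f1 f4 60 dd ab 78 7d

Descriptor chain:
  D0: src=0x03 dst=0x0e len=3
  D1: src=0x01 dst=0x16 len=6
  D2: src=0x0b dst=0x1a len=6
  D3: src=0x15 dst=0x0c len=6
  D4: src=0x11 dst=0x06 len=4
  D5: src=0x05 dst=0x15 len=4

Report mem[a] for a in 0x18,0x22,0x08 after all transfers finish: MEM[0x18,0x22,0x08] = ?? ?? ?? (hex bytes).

  after D0: wrote 3B at 0x0e = d76115
  after D1: wrote 6B at 0x16 = 4a13d76115c8
  after D2: wrote 6B at 0x1a = 8df9c8d76115
  after D3: wrote 6B at 0x0c = 474a13d7618d
  after D4: wrote 4B at 0x06 = 8d2abdaf
  after D5: wrote 4B at 0x15 = 158d2abd
query mem[0x18]=0xbd, mem[0x22]=0x60, mem[0x08]=0xbd

MEM[0x18,0x22,0x08] = bd 60 bd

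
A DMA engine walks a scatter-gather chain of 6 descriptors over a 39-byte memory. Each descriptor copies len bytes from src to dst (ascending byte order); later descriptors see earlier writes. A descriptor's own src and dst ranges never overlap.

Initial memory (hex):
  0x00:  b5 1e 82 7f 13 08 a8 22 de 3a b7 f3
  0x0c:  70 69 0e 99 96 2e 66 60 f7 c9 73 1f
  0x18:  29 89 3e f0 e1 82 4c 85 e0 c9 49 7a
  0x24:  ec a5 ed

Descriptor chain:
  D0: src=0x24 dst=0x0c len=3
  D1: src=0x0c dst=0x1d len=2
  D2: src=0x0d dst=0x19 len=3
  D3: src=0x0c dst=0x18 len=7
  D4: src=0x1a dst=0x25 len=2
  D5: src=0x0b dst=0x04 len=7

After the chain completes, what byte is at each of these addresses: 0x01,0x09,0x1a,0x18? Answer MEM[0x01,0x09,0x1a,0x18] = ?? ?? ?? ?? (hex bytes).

D0: mem[0x0c..0x0e] <- [ec a5 ed]
D1: mem[0x1d..0x1e] <- [ec a5]
D2: mem[0x19..0x1b] <- [a5 ed 99]
D3: mem[0x18..0x1e] <- [ec a5 ed 99 96 2e 66]
D4: mem[0x25..0x26] <- [ed 99]
D5: mem[0x04..0x0a] <- [f3 ec a5 ed 99 96 2e]
query mem[0x01]=0x1e, mem[0x09]=0x96, mem[0x1a]=0xed, mem[0x18]=0xec

MEM[0x01,0x09,0x1a,0x18] = 1e 96 ed ec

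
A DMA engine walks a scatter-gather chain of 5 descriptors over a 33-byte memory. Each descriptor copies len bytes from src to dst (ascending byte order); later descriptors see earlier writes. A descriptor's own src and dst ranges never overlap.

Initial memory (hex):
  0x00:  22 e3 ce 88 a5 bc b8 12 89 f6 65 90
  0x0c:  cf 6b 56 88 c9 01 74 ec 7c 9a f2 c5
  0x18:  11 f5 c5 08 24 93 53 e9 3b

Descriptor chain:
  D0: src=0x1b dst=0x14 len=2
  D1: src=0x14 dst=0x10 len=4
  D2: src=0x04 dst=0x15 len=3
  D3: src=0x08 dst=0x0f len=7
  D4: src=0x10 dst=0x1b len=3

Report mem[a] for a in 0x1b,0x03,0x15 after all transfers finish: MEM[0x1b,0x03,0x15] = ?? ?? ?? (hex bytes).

D0: mem[0x14..0x15] <- [08 24]
D1: mem[0x10..0x13] <- [08 24 f2 c5]
D2: mem[0x15..0x17] <- [a5 bc b8]
D3: mem[0x0f..0x15] <- [89 f6 65 90 cf 6b 56]
D4: mem[0x1b..0x1d] <- [f6 65 90]
query mem[0x1b]=0xf6, mem[0x03]=0x88, mem[0x15]=0x56

MEM[0x1b,0x03,0x15] = f6 88 56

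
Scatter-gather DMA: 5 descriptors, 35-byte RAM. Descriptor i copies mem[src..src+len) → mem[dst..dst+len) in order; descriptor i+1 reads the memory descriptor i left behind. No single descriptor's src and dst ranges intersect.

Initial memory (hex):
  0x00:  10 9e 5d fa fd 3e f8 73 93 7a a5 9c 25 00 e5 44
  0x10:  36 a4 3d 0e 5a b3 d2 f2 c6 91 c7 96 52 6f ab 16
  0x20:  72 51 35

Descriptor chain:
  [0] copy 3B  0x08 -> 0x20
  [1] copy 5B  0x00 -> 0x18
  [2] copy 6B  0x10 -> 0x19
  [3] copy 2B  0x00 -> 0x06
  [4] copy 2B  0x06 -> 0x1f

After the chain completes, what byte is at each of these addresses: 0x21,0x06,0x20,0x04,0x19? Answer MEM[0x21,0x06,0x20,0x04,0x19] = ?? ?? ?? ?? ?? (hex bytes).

[0] 0x08->0x20 len=3 : 93 7a a5
[1] 0x00->0x18 len=5 : 10 9e 5d fa fd
[2] 0x10->0x19 len=6 : 36 a4 3d 0e 5a b3
[3] 0x00->0x06 len=2 : 10 9e
[4] 0x06->0x1f len=2 : 10 9e
query mem[0x21]=0x7a, mem[0x06]=0x10, mem[0x20]=0x9e, mem[0x04]=0xfd, mem[0x19]=0x36

MEM[0x21,0x06,0x20,0x04,0x19] = 7a 10 9e fd 36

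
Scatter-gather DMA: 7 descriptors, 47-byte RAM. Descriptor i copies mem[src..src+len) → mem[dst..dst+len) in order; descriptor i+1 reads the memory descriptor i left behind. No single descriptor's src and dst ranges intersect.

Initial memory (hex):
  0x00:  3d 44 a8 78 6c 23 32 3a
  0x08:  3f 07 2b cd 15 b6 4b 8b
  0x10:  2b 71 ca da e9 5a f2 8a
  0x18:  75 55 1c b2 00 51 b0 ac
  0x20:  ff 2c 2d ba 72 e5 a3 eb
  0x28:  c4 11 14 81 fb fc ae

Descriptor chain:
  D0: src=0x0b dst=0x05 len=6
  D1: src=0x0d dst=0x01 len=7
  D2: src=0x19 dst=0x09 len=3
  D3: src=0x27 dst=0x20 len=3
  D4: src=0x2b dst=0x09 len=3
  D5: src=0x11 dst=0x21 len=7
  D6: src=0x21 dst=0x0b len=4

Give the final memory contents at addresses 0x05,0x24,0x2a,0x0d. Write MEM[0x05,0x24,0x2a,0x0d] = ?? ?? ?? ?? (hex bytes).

D0: mem[0x05..0x0a] <- [cd 15 b6 4b 8b 2b]
D1: mem[0x01..0x07] <- [b6 4b 8b 2b 71 ca da]
D2: mem[0x09..0x0b] <- [55 1c b2]
D3: mem[0x20..0x22] <- [eb c4 11]
D4: mem[0x09..0x0b] <- [81 fb fc]
D5: mem[0x21..0x27] <- [71 ca da e9 5a f2 8a]
D6: mem[0x0b..0x0e] <- [71 ca da e9]
query mem[0x05]=0x71, mem[0x24]=0xe9, mem[0x2a]=0x14, mem[0x0d]=0xda

MEM[0x05,0x24,0x2a,0x0d] = 71 e9 14 da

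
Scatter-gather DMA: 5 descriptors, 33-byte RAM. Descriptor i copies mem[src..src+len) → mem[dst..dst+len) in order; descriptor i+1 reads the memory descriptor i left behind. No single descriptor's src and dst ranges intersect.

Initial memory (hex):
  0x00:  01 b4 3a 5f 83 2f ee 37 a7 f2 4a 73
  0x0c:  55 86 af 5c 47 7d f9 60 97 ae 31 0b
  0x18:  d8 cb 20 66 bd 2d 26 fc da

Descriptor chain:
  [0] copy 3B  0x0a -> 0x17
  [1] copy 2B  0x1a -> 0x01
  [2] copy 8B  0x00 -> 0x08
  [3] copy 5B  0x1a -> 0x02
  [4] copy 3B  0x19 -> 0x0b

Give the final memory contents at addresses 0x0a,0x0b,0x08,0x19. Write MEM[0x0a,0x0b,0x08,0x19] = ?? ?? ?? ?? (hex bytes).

  after D0: wrote 3B at 0x17 = 4a7355
  after D1: wrote 2B at 0x01 = 2066
  after D2: wrote 8B at 0x08 = 0120665f832fee37
  after D3: wrote 5B at 0x02 = 2066bd2d26
  after D4: wrote 3B at 0x0b = 552066
query mem[0x0a]=0x66, mem[0x0b]=0x55, mem[0x08]=0x01, mem[0x19]=0x55

MEM[0x0a,0x0b,0x08,0x19] = 66 55 01 55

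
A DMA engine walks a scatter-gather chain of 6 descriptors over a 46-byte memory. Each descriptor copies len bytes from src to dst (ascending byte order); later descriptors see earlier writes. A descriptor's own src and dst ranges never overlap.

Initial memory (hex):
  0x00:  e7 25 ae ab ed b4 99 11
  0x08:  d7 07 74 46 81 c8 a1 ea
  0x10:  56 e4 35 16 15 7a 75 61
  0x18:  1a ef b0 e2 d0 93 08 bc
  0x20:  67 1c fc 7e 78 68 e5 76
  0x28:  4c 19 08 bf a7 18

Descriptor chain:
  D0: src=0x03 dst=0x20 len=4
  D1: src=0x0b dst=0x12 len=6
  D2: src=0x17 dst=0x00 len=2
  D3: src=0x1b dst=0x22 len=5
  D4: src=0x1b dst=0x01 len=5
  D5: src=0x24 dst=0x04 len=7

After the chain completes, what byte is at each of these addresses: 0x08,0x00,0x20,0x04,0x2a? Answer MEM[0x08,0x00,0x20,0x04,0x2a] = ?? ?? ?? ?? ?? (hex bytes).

MEM[0x08,0x00,0x20,0x04,0x2a] = 4c 56 ab 93 08

  after D0: wrote 4B at 0x20 = abedb499
  after D1: wrote 6B at 0x12 = 4681c8a1ea56
  after D2: wrote 2B at 0x00 = 561a
  after D3: wrote 5B at 0x22 = e2d09308bc
  after D4: wrote 5B at 0x01 = e2d09308bc
  after D5: wrote 7B at 0x04 = 9308bc764c1908
query mem[0x08]=0x4c, mem[0x00]=0x56, mem[0x20]=0xab, mem[0x04]=0x93, mem[0x2a]=0x08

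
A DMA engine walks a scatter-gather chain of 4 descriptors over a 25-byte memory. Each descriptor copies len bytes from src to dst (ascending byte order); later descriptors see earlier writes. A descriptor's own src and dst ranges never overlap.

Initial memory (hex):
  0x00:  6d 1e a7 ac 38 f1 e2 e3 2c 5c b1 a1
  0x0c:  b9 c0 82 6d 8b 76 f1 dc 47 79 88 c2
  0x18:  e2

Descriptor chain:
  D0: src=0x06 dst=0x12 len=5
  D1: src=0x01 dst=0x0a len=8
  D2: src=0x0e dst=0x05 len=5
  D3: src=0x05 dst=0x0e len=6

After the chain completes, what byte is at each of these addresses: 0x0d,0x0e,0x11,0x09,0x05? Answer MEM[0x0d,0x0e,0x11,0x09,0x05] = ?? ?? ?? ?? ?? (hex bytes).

  after D0: wrote 5B at 0x12 = e2e32c5cb1
  after D1: wrote 8B at 0x0a = 1ea7ac38f1e2e32c
  after D2: wrote 5B at 0x05 = f1e2e32ce2
  after D3: wrote 6B at 0x0e = f1e2e32ce21e
query mem[0x0d]=0x38, mem[0x0e]=0xf1, mem[0x11]=0x2c, mem[0x09]=0xe2, mem[0x05]=0xf1

MEM[0x0d,0x0e,0x11,0x09,0x05] = 38 f1 2c e2 f1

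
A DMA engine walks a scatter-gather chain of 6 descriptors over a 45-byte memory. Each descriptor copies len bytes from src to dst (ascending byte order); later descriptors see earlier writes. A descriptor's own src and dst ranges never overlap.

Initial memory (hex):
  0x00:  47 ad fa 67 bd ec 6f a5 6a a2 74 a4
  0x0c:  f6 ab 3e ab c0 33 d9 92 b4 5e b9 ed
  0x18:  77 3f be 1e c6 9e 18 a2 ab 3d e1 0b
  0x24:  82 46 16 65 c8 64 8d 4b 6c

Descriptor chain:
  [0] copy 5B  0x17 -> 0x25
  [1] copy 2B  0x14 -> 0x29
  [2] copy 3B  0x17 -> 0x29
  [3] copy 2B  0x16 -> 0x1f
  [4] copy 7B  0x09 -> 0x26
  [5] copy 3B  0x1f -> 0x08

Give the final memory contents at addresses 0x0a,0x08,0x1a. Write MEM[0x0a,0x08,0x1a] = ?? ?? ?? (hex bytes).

MEM[0x0a,0x08,0x1a] = 3d b9 be

#0 dst[0x25+5] := {0xed,0x77,0x3f,0xbe,0x1e}
#1 dst[0x29+2] := {0xb4,0x5e}
#2 dst[0x29+3] := {0xed,0x77,0x3f}
#3 dst[0x1f+2] := {0xb9,0xed}
#4 dst[0x26+7] := {0xa2,0x74,0xa4,0xf6,0xab,0x3e,0xab}
#5 dst[0x08+3] := {0xb9,0xed,0x3d}
query mem[0x0a]=0x3d, mem[0x08]=0xb9, mem[0x1a]=0xbe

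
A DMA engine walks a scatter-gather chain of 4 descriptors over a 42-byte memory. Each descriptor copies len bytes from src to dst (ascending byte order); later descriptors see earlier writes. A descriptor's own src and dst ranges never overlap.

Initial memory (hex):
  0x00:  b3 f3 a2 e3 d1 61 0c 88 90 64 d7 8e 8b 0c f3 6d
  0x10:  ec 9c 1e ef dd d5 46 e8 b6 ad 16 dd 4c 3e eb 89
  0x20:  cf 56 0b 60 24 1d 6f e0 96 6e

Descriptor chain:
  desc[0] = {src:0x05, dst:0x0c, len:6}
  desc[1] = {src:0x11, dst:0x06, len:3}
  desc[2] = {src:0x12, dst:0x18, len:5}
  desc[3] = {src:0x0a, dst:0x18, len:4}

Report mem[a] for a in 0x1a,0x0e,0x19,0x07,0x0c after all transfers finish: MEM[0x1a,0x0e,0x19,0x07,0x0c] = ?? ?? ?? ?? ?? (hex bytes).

[0] 0x05->0x0c len=6 : 61 0c 88 90 64 d7
[1] 0x11->0x06 len=3 : d7 1e ef
[2] 0x12->0x18 len=5 : 1e ef dd d5 46
[3] 0x0a->0x18 len=4 : d7 8e 61 0c
query mem[0x1a]=0x61, mem[0x0e]=0x88, mem[0x19]=0x8e, mem[0x07]=0x1e, mem[0x0c]=0x61

MEM[0x1a,0x0e,0x19,0x07,0x0c] = 61 88 8e 1e 61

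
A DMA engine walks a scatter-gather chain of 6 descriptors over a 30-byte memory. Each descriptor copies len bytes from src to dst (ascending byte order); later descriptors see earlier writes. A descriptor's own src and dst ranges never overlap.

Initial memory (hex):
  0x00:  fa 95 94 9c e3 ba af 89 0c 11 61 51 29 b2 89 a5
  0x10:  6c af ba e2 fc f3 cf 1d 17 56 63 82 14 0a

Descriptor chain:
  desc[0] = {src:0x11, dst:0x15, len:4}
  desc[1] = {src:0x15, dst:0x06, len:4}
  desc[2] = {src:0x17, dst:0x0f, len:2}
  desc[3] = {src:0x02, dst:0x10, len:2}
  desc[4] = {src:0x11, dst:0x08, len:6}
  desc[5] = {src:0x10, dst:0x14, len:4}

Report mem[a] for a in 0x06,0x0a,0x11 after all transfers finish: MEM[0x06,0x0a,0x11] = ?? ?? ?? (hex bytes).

#0 dst[0x15+4] := {0xaf,0xba,0xe2,0xfc}
#1 dst[0x06+4] := {0xaf,0xba,0xe2,0xfc}
#2 dst[0x0f+2] := {0xe2,0xfc}
#3 dst[0x10+2] := {0x94,0x9c}
#4 dst[0x08+6] := {0x9c,0xba,0xe2,0xfc,0xaf,0xba}
#5 dst[0x14+4] := {0x94,0x9c,0xba,0xe2}
query mem[0x06]=0xaf, mem[0x0a]=0xe2, mem[0x11]=0x9c

MEM[0x06,0x0a,0x11] = af e2 9c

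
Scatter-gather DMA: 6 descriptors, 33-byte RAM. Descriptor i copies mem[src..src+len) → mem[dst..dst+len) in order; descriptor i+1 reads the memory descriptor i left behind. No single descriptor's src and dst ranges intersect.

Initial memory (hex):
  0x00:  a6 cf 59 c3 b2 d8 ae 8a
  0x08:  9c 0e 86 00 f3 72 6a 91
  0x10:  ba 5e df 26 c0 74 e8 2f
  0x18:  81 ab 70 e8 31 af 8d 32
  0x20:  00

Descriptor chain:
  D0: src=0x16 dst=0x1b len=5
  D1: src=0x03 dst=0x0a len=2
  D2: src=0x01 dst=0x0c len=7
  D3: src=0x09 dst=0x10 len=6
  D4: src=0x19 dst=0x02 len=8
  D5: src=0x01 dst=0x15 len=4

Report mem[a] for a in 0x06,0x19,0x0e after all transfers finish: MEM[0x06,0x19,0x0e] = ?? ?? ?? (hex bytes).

[0] 0x16->0x1b len=5 : e8 2f 81 ab 70
[1] 0x03->0x0a len=2 : c3 b2
[2] 0x01->0x0c len=7 : cf 59 c3 b2 d8 ae 8a
[3] 0x09->0x10 len=6 : 0e c3 b2 cf 59 c3
[4] 0x19->0x02 len=8 : ab 70 e8 2f 81 ab 70 00
[5] 0x01->0x15 len=4 : cf ab 70 e8
query mem[0x06]=0x81, mem[0x19]=0xab, mem[0x0e]=0xc3

MEM[0x06,0x19,0x0e] = 81 ab c3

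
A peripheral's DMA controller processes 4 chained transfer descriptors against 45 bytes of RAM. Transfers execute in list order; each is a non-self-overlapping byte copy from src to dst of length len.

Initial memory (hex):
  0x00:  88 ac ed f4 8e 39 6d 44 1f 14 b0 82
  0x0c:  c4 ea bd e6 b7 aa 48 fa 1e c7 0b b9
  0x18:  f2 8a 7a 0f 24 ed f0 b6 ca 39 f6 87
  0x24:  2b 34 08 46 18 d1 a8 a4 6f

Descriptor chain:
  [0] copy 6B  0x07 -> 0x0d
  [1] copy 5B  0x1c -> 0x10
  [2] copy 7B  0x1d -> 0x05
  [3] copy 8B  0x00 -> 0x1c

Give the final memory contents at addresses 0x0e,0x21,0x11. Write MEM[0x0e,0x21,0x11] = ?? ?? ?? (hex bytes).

MEM[0x0e,0x21,0x11] = 1f ed ed

  after D0: wrote 6B at 0x0d = 441f14b082c4
  after D1: wrote 5B at 0x10 = 24edf0b6ca
  after D2: wrote 7B at 0x05 = edf0b6ca39f687
  after D3: wrote 8B at 0x1c = 88acedf48eedf0b6
query mem[0x0e]=0x1f, mem[0x21]=0xed, mem[0x11]=0xed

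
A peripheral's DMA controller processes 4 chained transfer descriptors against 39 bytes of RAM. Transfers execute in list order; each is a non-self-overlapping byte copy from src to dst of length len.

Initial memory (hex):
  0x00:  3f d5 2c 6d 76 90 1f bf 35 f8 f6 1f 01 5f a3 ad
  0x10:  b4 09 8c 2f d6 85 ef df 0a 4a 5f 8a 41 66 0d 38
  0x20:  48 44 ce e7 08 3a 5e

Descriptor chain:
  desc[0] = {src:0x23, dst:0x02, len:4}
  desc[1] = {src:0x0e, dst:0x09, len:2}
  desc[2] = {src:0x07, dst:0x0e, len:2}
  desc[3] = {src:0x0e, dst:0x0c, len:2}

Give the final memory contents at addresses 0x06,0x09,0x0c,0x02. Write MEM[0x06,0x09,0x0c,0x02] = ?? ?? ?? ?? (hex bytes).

MEM[0x06,0x09,0x0c,0x02] = 1f a3 bf e7

D0: mem[0x02..0x05] <- [e7 08 3a 5e]
D1: mem[0x09..0x0a] <- [a3 ad]
D2: mem[0x0e..0x0f] <- [bf 35]
D3: mem[0x0c..0x0d] <- [bf 35]
query mem[0x06]=0x1f, mem[0x09]=0xa3, mem[0x0c]=0xbf, mem[0x02]=0xe7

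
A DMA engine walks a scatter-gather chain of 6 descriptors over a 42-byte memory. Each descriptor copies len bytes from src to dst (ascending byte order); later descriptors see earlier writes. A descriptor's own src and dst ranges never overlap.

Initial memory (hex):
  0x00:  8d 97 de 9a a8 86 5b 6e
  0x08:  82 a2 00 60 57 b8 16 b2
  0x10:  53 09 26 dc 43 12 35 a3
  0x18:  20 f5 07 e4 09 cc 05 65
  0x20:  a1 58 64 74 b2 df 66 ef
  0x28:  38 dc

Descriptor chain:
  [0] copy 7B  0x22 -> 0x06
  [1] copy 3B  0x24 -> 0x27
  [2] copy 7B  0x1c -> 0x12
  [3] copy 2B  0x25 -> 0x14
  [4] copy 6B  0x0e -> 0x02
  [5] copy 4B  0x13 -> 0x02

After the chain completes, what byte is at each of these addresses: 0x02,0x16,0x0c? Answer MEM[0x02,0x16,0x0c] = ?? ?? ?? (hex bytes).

MEM[0x02,0x16,0x0c] = cc a1 38

  after D0: wrote 7B at 0x06 = 6474b2df66ef38
  after D1: wrote 3B at 0x27 = b2df66
  after D2: wrote 7B at 0x12 = 09cc0565a15864
  after D3: wrote 2B at 0x14 = df66
  after D4: wrote 6B at 0x02 = 16b2530909cc
  after D5: wrote 4B at 0x02 = ccdf66a1
query mem[0x02]=0xcc, mem[0x16]=0xa1, mem[0x0c]=0x38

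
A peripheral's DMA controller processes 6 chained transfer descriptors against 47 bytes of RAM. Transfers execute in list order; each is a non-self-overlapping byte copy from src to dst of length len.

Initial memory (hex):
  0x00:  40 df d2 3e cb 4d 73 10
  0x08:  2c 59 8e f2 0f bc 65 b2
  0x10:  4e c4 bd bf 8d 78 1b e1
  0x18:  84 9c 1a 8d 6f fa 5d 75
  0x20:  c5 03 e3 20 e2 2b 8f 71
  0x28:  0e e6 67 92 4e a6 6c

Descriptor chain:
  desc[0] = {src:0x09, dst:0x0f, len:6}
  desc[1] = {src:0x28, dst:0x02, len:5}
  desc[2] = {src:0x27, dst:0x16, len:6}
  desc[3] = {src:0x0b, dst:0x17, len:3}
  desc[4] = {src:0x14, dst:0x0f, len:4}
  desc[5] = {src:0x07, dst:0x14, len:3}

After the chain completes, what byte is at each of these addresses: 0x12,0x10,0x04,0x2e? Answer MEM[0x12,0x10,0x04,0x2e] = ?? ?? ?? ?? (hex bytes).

#0 dst[0x0f+6] := {0x59,0x8e,0xf2,0x0f,0xbc,0x65}
#1 dst[0x02+5] := {0x0e,0xe6,0x67,0x92,0x4e}
#2 dst[0x16+6] := {0x71,0x0e,0xe6,0x67,0x92,0x4e}
#3 dst[0x17+3] := {0xf2,0x0f,0xbc}
#4 dst[0x0f+4] := {0x65,0x78,0x71,0xf2}
#5 dst[0x14+3] := {0x10,0x2c,0x59}
query mem[0x12]=0xf2, mem[0x10]=0x78, mem[0x04]=0x67, mem[0x2e]=0x6c

MEM[0x12,0x10,0x04,0x2e] = f2 78 67 6c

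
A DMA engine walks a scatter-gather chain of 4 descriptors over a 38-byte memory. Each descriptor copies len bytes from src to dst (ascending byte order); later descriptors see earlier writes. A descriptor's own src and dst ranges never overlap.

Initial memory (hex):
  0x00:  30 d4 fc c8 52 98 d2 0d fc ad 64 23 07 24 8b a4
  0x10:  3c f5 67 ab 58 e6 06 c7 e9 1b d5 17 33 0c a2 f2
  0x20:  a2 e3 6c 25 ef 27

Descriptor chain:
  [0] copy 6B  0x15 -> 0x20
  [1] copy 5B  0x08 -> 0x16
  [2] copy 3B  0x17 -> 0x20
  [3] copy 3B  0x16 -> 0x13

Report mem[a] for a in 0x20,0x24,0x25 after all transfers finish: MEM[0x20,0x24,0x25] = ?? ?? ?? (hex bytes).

[0] 0x15->0x20 len=6 : e6 06 c7 e9 1b d5
[1] 0x08->0x16 len=5 : fc ad 64 23 07
[2] 0x17->0x20 len=3 : ad 64 23
[3] 0x16->0x13 len=3 : fc ad 64
query mem[0x20]=0xad, mem[0x24]=0x1b, mem[0x25]=0xd5

MEM[0x20,0x24,0x25] = ad 1b d5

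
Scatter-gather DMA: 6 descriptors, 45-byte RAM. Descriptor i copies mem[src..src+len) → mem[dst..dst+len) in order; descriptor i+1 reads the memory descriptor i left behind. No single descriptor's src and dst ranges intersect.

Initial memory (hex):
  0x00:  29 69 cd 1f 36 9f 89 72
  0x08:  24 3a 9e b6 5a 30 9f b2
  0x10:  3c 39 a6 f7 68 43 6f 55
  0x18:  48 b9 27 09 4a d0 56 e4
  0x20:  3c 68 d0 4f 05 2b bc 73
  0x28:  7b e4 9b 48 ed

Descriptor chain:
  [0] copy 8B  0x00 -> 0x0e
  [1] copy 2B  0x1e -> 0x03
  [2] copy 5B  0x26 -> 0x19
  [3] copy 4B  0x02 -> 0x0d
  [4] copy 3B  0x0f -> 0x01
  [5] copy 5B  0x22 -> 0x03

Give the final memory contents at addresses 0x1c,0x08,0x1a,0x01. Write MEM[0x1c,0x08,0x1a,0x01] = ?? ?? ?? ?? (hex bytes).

MEM[0x1c,0x08,0x1a,0x01] = e4 24 73 e4

#0 dst[0x0e+8] := {0x29,0x69,0xcd,0x1f,0x36,0x9f,0x89,0x72}
#1 dst[0x03+2] := {0x56,0xe4}
#2 dst[0x19+5] := {0xbc,0x73,0x7b,0xe4,0x9b}
#3 dst[0x0d+4] := {0xcd,0x56,0xe4,0x9f}
#4 dst[0x01+3] := {0xe4,0x9f,0x1f}
#5 dst[0x03+5] := {0xd0,0x4f,0x05,0x2b,0xbc}
query mem[0x1c]=0xe4, mem[0x08]=0x24, mem[0x1a]=0x73, mem[0x01]=0xe4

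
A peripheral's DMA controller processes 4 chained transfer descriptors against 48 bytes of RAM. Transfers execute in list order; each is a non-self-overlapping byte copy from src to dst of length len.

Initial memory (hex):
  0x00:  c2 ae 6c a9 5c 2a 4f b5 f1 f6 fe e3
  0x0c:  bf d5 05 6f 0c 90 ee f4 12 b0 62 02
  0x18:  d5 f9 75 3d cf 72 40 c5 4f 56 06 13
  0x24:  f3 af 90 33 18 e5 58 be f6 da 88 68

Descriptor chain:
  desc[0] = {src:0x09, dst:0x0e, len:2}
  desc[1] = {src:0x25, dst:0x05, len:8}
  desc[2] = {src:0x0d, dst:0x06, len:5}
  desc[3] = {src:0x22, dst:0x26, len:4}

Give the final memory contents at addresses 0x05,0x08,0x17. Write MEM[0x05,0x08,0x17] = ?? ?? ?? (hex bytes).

MEM[0x05,0x08,0x17] = af fe 02

[0] 0x09->0x0e len=2 : f6 fe
[1] 0x25->0x05 len=8 : af 90 33 18 e5 58 be f6
[2] 0x0d->0x06 len=5 : d5 f6 fe 0c 90
[3] 0x22->0x26 len=4 : 06 13 f3 af
query mem[0x05]=0xaf, mem[0x08]=0xfe, mem[0x17]=0x02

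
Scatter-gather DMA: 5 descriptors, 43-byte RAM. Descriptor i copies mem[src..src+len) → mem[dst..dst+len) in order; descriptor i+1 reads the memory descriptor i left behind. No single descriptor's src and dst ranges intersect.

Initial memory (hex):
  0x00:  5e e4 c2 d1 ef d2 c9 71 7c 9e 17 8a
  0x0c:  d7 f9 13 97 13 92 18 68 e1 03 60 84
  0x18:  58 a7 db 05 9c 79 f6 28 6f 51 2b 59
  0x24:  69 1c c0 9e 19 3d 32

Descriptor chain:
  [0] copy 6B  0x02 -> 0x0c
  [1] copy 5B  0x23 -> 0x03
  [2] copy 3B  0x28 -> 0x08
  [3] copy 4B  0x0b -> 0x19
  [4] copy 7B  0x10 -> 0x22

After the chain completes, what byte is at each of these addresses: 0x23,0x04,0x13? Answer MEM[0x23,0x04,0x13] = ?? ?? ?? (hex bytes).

MEM[0x23,0x04,0x13] = 71 69 68

#0 dst[0x0c+6] := {0xc2,0xd1,0xef,0xd2,0xc9,0x71}
#1 dst[0x03+5] := {0x59,0x69,0x1c,0xc0,0x9e}
#2 dst[0x08+3] := {0x19,0x3d,0x32}
#3 dst[0x19+4] := {0x8a,0xc2,0xd1,0xef}
#4 dst[0x22+7] := {0xc9,0x71,0x18,0x68,0xe1,0x03,0x60}
query mem[0x23]=0x71, mem[0x04]=0x69, mem[0x13]=0x68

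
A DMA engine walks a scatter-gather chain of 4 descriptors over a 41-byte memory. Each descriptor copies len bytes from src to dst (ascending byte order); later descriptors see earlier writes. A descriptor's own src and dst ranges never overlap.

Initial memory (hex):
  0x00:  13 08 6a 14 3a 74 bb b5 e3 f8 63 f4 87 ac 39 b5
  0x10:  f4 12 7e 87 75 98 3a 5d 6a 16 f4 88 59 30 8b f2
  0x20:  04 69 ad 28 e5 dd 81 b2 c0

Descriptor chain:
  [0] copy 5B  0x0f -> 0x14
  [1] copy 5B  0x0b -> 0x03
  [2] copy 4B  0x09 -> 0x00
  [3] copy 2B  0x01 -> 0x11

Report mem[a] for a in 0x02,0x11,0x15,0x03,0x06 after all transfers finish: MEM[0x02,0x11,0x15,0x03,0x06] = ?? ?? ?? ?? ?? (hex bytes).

MEM[0x02,0x11,0x15,0x03,0x06] = f4 63 f4 87 39

D0: mem[0x14..0x18] <- [b5 f4 12 7e 87]
D1: mem[0x03..0x07] <- [f4 87 ac 39 b5]
D2: mem[0x00..0x03] <- [f8 63 f4 87]
D3: mem[0x11..0x12] <- [63 f4]
query mem[0x02]=0xf4, mem[0x11]=0x63, mem[0x15]=0xf4, mem[0x03]=0x87, mem[0x06]=0x39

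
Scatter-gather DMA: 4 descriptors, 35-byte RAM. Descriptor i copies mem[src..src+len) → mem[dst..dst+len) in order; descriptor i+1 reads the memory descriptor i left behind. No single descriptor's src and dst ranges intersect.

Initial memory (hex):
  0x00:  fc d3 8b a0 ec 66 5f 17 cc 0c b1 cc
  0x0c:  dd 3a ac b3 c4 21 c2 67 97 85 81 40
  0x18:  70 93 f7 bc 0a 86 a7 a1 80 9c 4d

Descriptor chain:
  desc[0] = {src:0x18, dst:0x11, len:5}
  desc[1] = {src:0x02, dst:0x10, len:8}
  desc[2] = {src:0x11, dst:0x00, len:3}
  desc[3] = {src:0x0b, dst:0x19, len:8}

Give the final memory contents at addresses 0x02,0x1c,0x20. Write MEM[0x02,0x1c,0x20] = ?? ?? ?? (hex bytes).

D0: mem[0x11..0x15] <- [70 93 f7 bc 0a]
D1: mem[0x10..0x17] <- [8b a0 ec 66 5f 17 cc 0c]
D2: mem[0x00..0x02] <- [a0 ec 66]
D3: mem[0x19..0x20] <- [cc dd 3a ac b3 8b a0 ec]
query mem[0x02]=0x66, mem[0x1c]=0xac, mem[0x20]=0xec

MEM[0x02,0x1c,0x20] = 66 ac ec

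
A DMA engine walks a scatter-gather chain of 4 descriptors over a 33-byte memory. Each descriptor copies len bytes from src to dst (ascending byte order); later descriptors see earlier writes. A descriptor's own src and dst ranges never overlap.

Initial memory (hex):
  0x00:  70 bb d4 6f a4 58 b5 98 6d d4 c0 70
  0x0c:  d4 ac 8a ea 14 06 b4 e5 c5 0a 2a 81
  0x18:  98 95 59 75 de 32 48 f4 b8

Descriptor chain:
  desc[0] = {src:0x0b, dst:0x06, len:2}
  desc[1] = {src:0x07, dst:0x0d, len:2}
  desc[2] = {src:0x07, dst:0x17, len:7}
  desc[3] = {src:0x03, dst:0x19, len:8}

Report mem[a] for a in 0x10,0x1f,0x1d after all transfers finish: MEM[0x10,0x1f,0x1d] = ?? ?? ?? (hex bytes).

MEM[0x10,0x1f,0x1d] = 14 d4 d4

  after D0: wrote 2B at 0x06 = 70d4
  after D1: wrote 2B at 0x0d = d46d
  after D2: wrote 7B at 0x17 = d46dd4c070d4d4
  after D3: wrote 8B at 0x19 = 6fa45870d46dd4c0
query mem[0x10]=0x14, mem[0x1f]=0xd4, mem[0x1d]=0xd4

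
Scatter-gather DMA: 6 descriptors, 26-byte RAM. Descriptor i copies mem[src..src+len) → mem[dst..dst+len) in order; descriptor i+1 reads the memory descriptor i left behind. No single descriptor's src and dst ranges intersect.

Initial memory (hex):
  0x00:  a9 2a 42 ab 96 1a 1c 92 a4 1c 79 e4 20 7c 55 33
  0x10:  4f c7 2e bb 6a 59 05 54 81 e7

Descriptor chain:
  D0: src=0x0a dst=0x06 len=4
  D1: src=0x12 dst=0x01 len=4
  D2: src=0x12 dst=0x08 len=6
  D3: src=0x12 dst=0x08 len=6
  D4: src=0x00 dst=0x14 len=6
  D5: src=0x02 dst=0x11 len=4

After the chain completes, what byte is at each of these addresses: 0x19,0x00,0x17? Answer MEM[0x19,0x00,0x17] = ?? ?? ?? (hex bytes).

D0: mem[0x06..0x09] <- [79 e4 20 7c]
D1: mem[0x01..0x04] <- [2e bb 6a 59]
D2: mem[0x08..0x0d] <- [2e bb 6a 59 05 54]
D3: mem[0x08..0x0d] <- [2e bb 6a 59 05 54]
D4: mem[0x14..0x19] <- [a9 2e bb 6a 59 1a]
D5: mem[0x11..0x14] <- [bb 6a 59 1a]
query mem[0x19]=0x1a, mem[0x00]=0xa9, mem[0x17]=0x6a

MEM[0x19,0x00,0x17] = 1a a9 6a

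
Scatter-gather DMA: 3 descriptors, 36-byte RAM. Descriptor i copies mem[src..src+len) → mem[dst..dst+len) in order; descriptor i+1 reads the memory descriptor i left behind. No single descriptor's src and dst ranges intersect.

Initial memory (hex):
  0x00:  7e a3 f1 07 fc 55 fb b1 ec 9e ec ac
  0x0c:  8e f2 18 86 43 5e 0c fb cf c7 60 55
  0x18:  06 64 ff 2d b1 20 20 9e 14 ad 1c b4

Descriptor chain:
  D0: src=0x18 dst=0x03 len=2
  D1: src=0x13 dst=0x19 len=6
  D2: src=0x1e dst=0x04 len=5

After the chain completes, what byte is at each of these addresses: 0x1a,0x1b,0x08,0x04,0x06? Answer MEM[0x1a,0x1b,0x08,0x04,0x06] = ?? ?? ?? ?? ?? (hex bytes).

#0 dst[0x03+2] := {0x06,0x64}
#1 dst[0x19+6] := {0xfb,0xcf,0xc7,0x60,0x55,0x06}
#2 dst[0x04+5] := {0x06,0x9e,0x14,0xad,0x1c}
query mem[0x1a]=0xcf, mem[0x1b]=0xc7, mem[0x08]=0x1c, mem[0x04]=0x06, mem[0x06]=0x14

MEM[0x1a,0x1b,0x08,0x04,0x06] = cf c7 1c 06 14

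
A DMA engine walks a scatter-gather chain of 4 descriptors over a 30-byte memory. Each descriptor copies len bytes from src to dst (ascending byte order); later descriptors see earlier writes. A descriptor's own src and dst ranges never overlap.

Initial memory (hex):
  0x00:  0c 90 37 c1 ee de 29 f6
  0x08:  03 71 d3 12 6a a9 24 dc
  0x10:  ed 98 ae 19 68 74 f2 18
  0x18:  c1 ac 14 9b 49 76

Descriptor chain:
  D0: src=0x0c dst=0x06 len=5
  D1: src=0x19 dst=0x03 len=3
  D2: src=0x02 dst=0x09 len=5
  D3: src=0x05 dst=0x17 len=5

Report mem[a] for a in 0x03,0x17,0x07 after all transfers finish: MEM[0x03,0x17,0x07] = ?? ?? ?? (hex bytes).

MEM[0x03,0x17,0x07] = ac 9b a9

  after D0: wrote 5B at 0x06 = 6aa924dced
  after D1: wrote 3B at 0x03 = ac149b
  after D2: wrote 5B at 0x09 = 37ac149b6a
  after D3: wrote 5B at 0x17 = 9b6aa92437
query mem[0x03]=0xac, mem[0x17]=0x9b, mem[0x07]=0xa9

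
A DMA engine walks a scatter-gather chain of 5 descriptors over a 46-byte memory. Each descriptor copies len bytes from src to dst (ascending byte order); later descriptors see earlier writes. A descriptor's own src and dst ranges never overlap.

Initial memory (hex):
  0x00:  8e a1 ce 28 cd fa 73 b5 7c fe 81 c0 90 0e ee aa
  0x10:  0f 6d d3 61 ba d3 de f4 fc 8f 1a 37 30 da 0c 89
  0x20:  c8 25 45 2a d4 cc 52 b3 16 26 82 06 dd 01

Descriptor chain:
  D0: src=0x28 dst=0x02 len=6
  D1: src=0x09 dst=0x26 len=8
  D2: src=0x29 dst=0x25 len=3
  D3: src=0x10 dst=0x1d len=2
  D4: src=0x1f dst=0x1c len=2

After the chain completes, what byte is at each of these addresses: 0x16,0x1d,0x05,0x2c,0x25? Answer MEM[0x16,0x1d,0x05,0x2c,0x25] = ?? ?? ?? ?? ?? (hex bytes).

MEM[0x16,0x1d,0x05,0x2c,0x25] = de c8 06 aa 90

D0: mem[0x02..0x07] <- [16 26 82 06 dd 01]
D1: mem[0x26..0x2d] <- [fe 81 c0 90 0e ee aa 0f]
D2: mem[0x25..0x27] <- [90 0e ee]
D3: mem[0x1d..0x1e] <- [0f 6d]
D4: mem[0x1c..0x1d] <- [89 c8]
query mem[0x16]=0xde, mem[0x1d]=0xc8, mem[0x05]=0x06, mem[0x2c]=0xaa, mem[0x25]=0x90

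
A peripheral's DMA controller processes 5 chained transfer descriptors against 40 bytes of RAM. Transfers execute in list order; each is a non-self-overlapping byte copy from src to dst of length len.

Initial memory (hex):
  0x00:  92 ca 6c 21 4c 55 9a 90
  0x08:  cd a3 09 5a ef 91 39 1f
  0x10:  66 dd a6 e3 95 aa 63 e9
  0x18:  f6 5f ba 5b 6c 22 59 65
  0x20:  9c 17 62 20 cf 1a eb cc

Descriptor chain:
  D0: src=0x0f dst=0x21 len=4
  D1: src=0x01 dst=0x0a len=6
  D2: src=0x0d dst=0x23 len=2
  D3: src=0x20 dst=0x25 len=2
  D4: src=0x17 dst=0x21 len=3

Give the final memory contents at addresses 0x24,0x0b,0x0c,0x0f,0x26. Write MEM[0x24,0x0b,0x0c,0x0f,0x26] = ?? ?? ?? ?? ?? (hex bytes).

D0: mem[0x21..0x24] <- [1f 66 dd a6]
D1: mem[0x0a..0x0f] <- [ca 6c 21 4c 55 9a]
D2: mem[0x23..0x24] <- [4c 55]
D3: mem[0x25..0x26] <- [9c 1f]
D4: mem[0x21..0x23] <- [e9 f6 5f]
query mem[0x24]=0x55, mem[0x0b]=0x6c, mem[0x0c]=0x21, mem[0x0f]=0x9a, mem[0x26]=0x1f

MEM[0x24,0x0b,0x0c,0x0f,0x26] = 55 6c 21 9a 1f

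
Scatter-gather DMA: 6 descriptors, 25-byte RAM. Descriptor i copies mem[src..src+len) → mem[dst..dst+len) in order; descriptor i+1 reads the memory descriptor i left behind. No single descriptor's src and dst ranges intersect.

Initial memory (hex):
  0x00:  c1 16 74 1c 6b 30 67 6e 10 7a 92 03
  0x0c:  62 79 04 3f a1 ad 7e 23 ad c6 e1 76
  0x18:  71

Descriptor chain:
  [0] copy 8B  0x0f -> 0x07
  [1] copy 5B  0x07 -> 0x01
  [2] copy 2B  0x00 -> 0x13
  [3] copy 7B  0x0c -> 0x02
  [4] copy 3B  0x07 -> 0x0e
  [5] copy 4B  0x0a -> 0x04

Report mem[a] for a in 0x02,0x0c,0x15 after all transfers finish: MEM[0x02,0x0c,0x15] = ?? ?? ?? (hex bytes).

MEM[0x02,0x0c,0x15] = ad ad c6

D0: mem[0x07..0x0e] <- [3f a1 ad 7e 23 ad c6 e1]
D1: mem[0x01..0x05] <- [3f a1 ad 7e 23]
D2: mem[0x13..0x14] <- [c1 3f]
D3: mem[0x02..0x08] <- [ad c6 e1 3f a1 ad 7e]
D4: mem[0x0e..0x10] <- [ad 7e ad]
D5: mem[0x04..0x07] <- [7e 23 ad c6]
query mem[0x02]=0xad, mem[0x0c]=0xad, mem[0x15]=0xc6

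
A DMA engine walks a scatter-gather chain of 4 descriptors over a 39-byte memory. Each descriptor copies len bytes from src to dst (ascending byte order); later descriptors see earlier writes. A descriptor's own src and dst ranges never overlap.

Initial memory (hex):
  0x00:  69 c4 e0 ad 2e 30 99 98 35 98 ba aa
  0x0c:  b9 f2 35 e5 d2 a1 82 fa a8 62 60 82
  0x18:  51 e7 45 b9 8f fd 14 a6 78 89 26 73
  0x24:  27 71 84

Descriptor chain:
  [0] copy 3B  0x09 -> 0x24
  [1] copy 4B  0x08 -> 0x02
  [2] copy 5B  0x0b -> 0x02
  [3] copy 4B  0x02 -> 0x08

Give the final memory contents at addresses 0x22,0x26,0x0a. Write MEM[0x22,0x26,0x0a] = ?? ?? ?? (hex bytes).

[0] 0x09->0x24 len=3 : 98 ba aa
[1] 0x08->0x02 len=4 : 35 98 ba aa
[2] 0x0b->0x02 len=5 : aa b9 f2 35 e5
[3] 0x02->0x08 len=4 : aa b9 f2 35
query mem[0x22]=0x26, mem[0x26]=0xaa, mem[0x0a]=0xf2

MEM[0x22,0x26,0x0a] = 26 aa f2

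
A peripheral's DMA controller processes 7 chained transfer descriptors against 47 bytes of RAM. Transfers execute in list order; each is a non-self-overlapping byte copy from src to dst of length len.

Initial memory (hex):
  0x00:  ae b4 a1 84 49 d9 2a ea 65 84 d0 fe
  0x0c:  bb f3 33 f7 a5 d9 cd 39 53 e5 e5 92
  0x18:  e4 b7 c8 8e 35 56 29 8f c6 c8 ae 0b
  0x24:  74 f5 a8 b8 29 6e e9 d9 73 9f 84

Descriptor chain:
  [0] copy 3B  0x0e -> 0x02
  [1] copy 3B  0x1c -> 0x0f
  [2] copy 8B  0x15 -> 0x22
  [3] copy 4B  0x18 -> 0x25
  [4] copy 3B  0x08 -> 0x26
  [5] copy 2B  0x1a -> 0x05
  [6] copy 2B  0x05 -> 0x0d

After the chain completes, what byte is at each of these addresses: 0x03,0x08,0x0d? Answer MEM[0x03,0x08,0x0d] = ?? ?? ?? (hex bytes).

MEM[0x03,0x08,0x0d] = f7 65 c8

  after D0: wrote 3B at 0x02 = 33f7a5
  after D1: wrote 3B at 0x0f = 355629
  after D2: wrote 8B at 0x22 = e5e592e4b7c88e35
  after D3: wrote 4B at 0x25 = e4b7c88e
  after D4: wrote 3B at 0x26 = 6584d0
  after D5: wrote 2B at 0x05 = c88e
  after D6: wrote 2B at 0x0d = c88e
query mem[0x03]=0xf7, mem[0x08]=0x65, mem[0x0d]=0xc8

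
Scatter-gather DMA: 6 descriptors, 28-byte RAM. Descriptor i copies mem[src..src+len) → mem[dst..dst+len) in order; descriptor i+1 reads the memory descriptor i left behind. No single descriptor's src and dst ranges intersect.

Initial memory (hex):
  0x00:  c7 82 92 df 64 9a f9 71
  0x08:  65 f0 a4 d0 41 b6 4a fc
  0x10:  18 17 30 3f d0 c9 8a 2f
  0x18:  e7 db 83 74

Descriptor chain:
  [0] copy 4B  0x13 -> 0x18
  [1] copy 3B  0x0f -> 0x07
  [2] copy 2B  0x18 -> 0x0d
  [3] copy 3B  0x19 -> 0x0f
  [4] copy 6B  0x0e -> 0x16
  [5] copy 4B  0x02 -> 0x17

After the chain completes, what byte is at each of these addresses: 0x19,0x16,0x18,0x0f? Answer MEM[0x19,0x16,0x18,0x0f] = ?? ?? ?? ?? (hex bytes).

MEM[0x19,0x16,0x18,0x0f] = 64 d0 df d0

  after D0: wrote 4B at 0x18 = 3fd0c98a
  after D1: wrote 3B at 0x07 = fc1817
  after D2: wrote 2B at 0x0d = 3fd0
  after D3: wrote 3B at 0x0f = d0c98a
  after D4: wrote 6B at 0x16 = d0d0c98a303f
  after D5: wrote 4B at 0x17 = 92df649a
query mem[0x19]=0x64, mem[0x16]=0xd0, mem[0x18]=0xdf, mem[0x0f]=0xd0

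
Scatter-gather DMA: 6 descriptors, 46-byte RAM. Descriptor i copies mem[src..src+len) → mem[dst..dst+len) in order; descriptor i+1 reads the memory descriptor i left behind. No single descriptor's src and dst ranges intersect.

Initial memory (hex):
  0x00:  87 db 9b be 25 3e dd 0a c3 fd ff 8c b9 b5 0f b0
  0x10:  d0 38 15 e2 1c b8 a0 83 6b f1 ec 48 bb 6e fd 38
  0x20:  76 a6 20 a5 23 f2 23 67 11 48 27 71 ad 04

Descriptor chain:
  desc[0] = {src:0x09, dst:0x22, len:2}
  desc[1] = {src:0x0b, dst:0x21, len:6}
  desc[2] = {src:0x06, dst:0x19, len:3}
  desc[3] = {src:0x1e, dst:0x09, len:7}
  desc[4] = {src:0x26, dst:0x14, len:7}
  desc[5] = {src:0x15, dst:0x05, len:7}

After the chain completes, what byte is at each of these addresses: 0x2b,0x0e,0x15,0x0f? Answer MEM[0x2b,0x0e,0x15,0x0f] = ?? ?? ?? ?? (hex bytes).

MEM[0x2b,0x0e,0x15,0x0f] = 71 b5 67 0f

[0] 0x09->0x22 len=2 : fd ff
[1] 0x0b->0x21 len=6 : 8c b9 b5 0f b0 d0
[2] 0x06->0x19 len=3 : dd 0a c3
[3] 0x1e->0x09 len=7 : fd 38 76 8c b9 b5 0f
[4] 0x26->0x14 len=7 : d0 67 11 48 27 71 ad
[5] 0x15->0x05 len=7 : 67 11 48 27 71 ad c3
query mem[0x2b]=0x71, mem[0x0e]=0xb5, mem[0x15]=0x67, mem[0x0f]=0x0f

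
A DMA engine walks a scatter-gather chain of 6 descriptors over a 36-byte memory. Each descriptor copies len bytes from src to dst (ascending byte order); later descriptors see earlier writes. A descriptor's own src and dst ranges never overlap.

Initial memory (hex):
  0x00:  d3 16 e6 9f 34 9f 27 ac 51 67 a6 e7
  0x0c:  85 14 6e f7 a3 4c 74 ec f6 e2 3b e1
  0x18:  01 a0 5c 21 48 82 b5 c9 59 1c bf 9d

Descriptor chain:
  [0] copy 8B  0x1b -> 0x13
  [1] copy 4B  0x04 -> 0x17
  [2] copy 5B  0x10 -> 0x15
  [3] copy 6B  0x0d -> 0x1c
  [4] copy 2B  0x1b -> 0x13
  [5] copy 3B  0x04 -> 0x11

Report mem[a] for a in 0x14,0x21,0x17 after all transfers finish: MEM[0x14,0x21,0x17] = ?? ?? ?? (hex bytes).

D0: mem[0x13..0x1a] <- [21 48 82 b5 c9 59 1c bf]
D1: mem[0x17..0x1a] <- [34 9f 27 ac]
D2: mem[0x15..0x19] <- [a3 4c 74 21 48]
D3: mem[0x1c..0x21] <- [14 6e f7 a3 4c 74]
D4: mem[0x13..0x14] <- [21 14]
D5: mem[0x11..0x13] <- [34 9f 27]
query mem[0x14]=0x14, mem[0x21]=0x74, mem[0x17]=0x74

MEM[0x14,0x21,0x17] = 14 74 74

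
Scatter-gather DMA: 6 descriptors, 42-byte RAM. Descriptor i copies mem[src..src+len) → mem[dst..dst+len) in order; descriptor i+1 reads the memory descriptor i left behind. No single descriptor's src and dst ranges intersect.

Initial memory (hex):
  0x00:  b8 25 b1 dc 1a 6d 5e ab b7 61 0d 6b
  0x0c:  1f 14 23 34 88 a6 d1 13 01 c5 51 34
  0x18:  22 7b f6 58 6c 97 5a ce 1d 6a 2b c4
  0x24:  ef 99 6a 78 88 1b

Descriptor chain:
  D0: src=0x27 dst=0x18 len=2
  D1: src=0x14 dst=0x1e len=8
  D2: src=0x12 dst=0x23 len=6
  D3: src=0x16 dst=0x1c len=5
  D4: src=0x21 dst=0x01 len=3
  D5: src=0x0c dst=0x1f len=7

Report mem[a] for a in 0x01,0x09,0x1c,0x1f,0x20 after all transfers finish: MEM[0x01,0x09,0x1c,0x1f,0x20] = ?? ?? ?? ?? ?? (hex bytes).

[0] 0x27->0x18 len=2 : 78 88
[1] 0x14->0x1e len=8 : 01 c5 51 34 78 88 f6 58
[2] 0x12->0x23 len=6 : d1 13 01 c5 51 34
[3] 0x16->0x1c len=5 : 51 34 78 88 f6
[4] 0x21->0x01 len=3 : 34 78 d1
[5] 0x0c->0x1f len=7 : 1f 14 23 34 88 a6 d1
query mem[0x01]=0x34, mem[0x09]=0x61, mem[0x1c]=0x51, mem[0x1f]=0x1f, mem[0x20]=0x14

MEM[0x01,0x09,0x1c,0x1f,0x20] = 34 61 51 1f 14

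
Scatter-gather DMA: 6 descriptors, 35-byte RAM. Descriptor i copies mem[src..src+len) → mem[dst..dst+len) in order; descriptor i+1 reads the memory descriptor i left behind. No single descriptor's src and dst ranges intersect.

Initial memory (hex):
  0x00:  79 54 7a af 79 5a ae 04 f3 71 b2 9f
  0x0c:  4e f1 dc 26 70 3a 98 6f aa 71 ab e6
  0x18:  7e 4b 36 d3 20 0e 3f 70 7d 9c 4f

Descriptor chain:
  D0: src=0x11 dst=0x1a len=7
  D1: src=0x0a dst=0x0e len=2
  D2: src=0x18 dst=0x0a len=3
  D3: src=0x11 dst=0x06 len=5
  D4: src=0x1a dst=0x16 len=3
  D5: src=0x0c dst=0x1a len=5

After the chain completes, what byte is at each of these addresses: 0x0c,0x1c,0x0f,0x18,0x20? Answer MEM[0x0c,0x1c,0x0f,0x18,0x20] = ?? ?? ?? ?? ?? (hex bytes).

MEM[0x0c,0x1c,0x0f,0x18,0x20] = 3a b2 9f 6f e6

  after D0: wrote 7B at 0x1a = 3a986faa71abe6
  after D1: wrote 2B at 0x0e = b29f
  after D2: wrote 3B at 0x0a = 7e4b3a
  after D3: wrote 5B at 0x06 = 3a986faa71
  after D4: wrote 3B at 0x16 = 3a986f
  after D5: wrote 5B at 0x1a = 3af1b29f70
query mem[0x0c]=0x3a, mem[0x1c]=0xb2, mem[0x0f]=0x9f, mem[0x18]=0x6f, mem[0x20]=0xe6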